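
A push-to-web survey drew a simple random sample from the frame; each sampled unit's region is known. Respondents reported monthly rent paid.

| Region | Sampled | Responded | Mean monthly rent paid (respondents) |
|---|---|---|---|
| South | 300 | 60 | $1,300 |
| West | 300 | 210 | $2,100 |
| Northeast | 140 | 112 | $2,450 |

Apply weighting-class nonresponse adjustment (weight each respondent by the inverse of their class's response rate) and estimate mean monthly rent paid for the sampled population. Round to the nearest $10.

$1,840

Response rates by class: South 60/300 = 20%, West 210/300 = 70%, Northeast 112/140 = 80%.
Inverse-response-rate weighting restores each class to its sampled count, so class totals weight by n_sampled:
  South: 300 × 1300 = 390,000
  West: 300 × 2100 = 630,000
  Northeast: 140 × 2450 = 343,000
Adjusted estimate = 1,363,000 / 740 = 1841.89 → $1,840.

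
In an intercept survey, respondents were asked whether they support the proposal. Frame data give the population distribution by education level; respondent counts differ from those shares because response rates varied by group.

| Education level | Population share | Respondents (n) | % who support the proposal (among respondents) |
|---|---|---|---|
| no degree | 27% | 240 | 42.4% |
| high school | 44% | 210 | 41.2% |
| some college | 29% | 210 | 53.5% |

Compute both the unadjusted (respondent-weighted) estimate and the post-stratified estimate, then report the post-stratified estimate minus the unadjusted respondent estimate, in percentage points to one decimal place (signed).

Without adjustment, the pooled respondent share is:
  (240/660)×42.4 + (210/660)×41.2 + (210/660)×53.5 = 45.55%
Reweighting by population education level shares:
  0.27×42.4 + 0.44×41.2 + 0.29×53.5 = 45.091%
Difference = 45.091 − 45.55 = -0.459 pp.

-0.5 percentage points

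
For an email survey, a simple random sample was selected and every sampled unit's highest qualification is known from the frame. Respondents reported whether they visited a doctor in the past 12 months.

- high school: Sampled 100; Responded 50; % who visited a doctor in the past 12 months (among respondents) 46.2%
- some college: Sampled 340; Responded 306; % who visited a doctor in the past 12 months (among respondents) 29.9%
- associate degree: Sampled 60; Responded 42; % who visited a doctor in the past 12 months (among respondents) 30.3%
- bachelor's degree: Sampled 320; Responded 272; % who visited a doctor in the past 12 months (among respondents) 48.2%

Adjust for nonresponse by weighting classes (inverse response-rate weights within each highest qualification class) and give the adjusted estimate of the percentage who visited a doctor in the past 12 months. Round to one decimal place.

39.1%

Class response rates: high school 50/100 = 50%, some college 306/340 = 90%, associate degree 42/60 = 70%, bachelor's degree 272/320 = 85%.
Inverse-response-rate weighting restores each class to its sampled count, so class totals weight by n_sampled:
  high school: 100 × 46.2 = 4620
  some college: 340 × 29.9 = 10,166
  associate degree: 60 × 30.3 = 1818
  bachelor's degree: 320 × 48.2 = 15,424
Adjusted estimate = 32,028 / 820 = 39.0585 → 39.1%.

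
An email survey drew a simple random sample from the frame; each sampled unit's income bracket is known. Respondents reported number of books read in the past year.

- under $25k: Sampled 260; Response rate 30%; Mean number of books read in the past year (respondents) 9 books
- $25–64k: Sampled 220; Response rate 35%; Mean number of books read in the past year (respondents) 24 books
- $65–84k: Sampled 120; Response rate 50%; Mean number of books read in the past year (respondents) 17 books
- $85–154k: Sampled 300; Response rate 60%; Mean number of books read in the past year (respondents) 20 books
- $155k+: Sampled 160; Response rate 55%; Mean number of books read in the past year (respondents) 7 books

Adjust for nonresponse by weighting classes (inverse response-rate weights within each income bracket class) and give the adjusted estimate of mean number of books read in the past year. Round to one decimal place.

Weighting each respondent by the inverse class response rate inflates each class back to its sampled size, so the class weight is n_sampled:
  under $25k: 260 × 9 = 2340
  $25–64k: 220 × 24 = 5280
  $65–84k: 120 × 17 = 2040
  $85–154k: 300 × 20 = 6000
  $155k+: 160 × 7 = 1120
Adjusted estimate = 16,780 / 1,060 = 15.8302 → 15.8.

15.8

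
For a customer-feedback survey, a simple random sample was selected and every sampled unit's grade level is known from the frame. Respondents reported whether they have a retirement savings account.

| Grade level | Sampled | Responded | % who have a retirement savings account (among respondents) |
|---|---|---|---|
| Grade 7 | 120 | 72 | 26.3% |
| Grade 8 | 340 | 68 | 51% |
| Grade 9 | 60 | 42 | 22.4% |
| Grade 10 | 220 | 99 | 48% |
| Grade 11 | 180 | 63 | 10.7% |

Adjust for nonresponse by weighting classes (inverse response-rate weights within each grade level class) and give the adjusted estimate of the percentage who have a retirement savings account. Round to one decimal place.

Response rates by class: Grade 7 72/120 = 60%, Grade 8 68/340 = 20%, Grade 9 42/60 = 70%, Grade 10 99/220 = 45%, Grade 11 63/180 = 35%.
Each respondent's weight = sampled/responded in their class; summing within a class gives n_sampled, so:
  Grade 7: 120 × 26.3 = 3156
  Grade 8: 340 × 51 = 17,340
  Grade 9: 60 × 22.4 = 1344
  Grade 10: 220 × 48 = 10,560
  Grade 11: 180 × 10.7 = 1926
Adjusted estimate = 34,326 / 920 = 37.3109 → 37.3%.

37.3%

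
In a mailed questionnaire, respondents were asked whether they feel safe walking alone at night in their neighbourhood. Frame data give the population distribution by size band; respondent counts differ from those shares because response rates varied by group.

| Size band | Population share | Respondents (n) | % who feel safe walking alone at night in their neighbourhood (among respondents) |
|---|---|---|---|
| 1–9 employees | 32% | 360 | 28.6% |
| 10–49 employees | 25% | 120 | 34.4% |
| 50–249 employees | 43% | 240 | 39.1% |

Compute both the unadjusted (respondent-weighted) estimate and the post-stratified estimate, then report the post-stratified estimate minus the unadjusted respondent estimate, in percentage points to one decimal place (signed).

+1.5 percentage points

Naive respondent-only estimate (weights = respondent counts):
  (360/720)×28.6 + (120/720)×34.4 + (240/720)×39.1 = 33.0667%
Post-stratified estimate weights by population shares:
  0.32×28.6 + 0.25×34.4 + 0.43×39.1 = 34.565%
Difference = 34.565 − 33.0667 = 1.4983 pp.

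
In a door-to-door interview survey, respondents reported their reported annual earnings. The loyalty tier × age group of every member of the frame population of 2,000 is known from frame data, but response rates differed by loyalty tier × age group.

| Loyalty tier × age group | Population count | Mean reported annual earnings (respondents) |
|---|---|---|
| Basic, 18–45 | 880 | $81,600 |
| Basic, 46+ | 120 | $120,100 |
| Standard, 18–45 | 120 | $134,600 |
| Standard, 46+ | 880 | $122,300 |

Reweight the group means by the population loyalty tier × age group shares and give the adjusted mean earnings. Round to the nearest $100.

$105,000

Reweight to the known loyalty tier × age group distribution:
  Basic, 18–45: (880/2,000) × 81,600 = 35,904
  Basic, 46+: (120/2,000) × 120,100 = 7206
  Standard, 18–45: (120/2,000) × 134,600 = 8076
  Standard, 46+: (880/2,000) × 122,300 = 53,812
Post-stratified estimate = 104,998 → $105,000.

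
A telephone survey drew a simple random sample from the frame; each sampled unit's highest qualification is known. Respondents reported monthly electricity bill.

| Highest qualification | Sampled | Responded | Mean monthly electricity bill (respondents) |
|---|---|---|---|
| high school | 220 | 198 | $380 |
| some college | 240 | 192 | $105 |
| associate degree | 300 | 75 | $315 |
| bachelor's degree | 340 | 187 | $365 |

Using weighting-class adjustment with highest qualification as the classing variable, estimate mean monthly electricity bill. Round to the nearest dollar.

$298

Class response rates: high school 198/220 = 90%, some college 192/240 = 80%, associate degree 75/300 = 25%, bachelor's degree 187/340 = 55%.
With weight = n_sampled/n_responded per class, the weighted class total is n_sampled:
  high school: 220 × 380 = 83,600
  some college: 240 × 105 = 25,200
  associate degree: 300 × 315 = 94,500
  bachelor's degree: 340 × 365 = 124,100
Adjusted estimate = 327,400 / 1,100 = 297.636 → $298.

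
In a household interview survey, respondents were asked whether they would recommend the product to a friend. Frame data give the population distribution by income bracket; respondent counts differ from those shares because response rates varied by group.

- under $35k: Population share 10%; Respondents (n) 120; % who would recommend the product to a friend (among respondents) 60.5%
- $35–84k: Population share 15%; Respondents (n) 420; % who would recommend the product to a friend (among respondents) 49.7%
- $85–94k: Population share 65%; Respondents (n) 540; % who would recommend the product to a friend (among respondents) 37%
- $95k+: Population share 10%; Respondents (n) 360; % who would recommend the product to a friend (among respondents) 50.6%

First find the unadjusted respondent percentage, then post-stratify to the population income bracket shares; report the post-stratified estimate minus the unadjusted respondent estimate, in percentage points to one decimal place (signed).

Unadjusted (pooled respondent) estimate weights by respondent counts:
  (120/1440)×60.5 + (420/1440)×49.7 + (540/1440)×37 + (360/1440)×50.6 = 46.0625%
Post-stratified estimate weights by population shares:
  0.1×60.5 + 0.15×49.7 + 0.65×37 + 0.1×50.6 = 42.615%
Difference = 42.615 − 46.0625 = -3.4475 pp.

-3.4 percentage points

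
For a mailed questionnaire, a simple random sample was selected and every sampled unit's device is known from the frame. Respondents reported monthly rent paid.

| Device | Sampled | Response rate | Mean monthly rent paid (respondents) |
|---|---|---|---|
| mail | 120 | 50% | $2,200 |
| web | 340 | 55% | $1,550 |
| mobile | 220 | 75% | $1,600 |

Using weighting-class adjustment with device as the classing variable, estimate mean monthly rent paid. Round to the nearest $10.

$1,680

Each respondent's weight = sampled/responded in their class; summing within a class gives n_sampled, so:
  mail: 120 × 2200 = 264,000
  web: 340 × 1550 = 527,000
  mobile: 220 × 1600 = 352,000
Adjusted estimate = 1,143,000 / 680 = 1680.88 → $1,680.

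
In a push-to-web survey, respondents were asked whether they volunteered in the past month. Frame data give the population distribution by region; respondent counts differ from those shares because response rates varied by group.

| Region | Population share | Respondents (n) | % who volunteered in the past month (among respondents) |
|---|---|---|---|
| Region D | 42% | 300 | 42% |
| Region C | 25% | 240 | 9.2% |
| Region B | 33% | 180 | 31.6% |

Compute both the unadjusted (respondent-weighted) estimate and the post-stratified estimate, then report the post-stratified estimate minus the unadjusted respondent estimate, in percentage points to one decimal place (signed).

Naive respondent-only estimate (weights = respondent counts):
  (300/720)×42 + (240/720)×9.2 + (180/720)×31.6 = 28.4667%
Post-stratified estimate weights by population shares:
  0.42×42 + 0.25×9.2 + 0.33×31.6 = 30.368%
Difference = 30.368 − 28.4667 = 1.9013 pp.

+1.9 percentage points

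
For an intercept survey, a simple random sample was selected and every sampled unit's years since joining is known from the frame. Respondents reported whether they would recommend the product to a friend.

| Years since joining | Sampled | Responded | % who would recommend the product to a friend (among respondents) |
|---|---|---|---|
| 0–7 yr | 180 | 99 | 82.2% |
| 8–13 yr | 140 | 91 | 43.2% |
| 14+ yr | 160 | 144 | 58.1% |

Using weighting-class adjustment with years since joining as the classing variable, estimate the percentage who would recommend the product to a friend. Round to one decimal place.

Response rates by class: 0–7 yr 99/180 = 55%, 8–13 yr 91/140 = 65%, 14+ yr 144/160 = 90%.
Each respondent's weight = sampled/responded in their class; summing within a class gives n_sampled, so:
  0–7 yr: 180 × 82.2 = 14,796
  8–13 yr: 140 × 43.2 = 6048
  14+ yr: 160 × 58.1 = 9296
Adjusted estimate = 30,140 / 480 = 62.7917 → 62.8%.

62.8%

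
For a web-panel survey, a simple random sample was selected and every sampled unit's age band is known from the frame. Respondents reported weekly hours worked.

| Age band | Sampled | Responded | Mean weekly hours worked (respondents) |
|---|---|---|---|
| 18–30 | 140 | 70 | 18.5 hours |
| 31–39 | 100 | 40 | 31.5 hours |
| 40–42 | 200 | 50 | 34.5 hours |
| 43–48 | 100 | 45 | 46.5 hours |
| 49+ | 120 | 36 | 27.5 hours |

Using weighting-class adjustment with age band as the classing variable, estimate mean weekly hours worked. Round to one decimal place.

Response rates by class: 18–30 70/140 = 50%, 31–39 40/100 = 40%, 40–42 50/200 = 25%, 43–48 45/100 = 45%, 49+ 36/120 = 30%.
Weighting each respondent by the inverse class response rate inflates each class back to its sampled size, so the class weight is n_sampled:
  18–30: 140 × 18.5 = 2590
  31–39: 100 × 31.5 = 3150
  40–42: 200 × 34.5 = 6900
  43–48: 100 × 46.5 = 4650
  49+: 120 × 27.5 = 3300
Adjusted estimate = 20,590 / 660 = 31.197 → 31.2.

31.2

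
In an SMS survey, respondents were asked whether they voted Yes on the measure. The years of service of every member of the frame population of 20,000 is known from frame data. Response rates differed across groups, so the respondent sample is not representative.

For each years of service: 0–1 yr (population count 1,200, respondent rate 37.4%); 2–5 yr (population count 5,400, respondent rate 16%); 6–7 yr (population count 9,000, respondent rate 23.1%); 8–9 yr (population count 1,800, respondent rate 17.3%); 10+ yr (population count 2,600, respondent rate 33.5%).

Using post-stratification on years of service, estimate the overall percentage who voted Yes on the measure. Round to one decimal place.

22.9%

Post-stratification weights by population share, not respondent share:
  0–1 yr: (1,200/20,000) × 37.4 = 2.244
  2–5 yr: (5,400/20,000) × 16 = 4.32
  6–7 yr: (9,000/20,000) × 23.1 = 10.395
  8–9 yr: (1,800/20,000) × 17.3 = 1.557
  10+ yr: (2,600/20,000) × 33.5 = 4.355
Post-stratified estimate = 22.871 → 22.9%.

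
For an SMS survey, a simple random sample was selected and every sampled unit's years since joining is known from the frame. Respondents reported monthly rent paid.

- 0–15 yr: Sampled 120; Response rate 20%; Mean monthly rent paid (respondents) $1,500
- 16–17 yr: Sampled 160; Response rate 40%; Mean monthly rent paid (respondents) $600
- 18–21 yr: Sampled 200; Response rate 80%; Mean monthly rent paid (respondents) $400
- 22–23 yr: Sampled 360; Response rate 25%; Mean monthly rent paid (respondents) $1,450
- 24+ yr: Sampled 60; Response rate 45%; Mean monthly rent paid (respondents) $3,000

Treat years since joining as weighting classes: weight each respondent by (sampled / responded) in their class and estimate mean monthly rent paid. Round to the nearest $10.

$1,180

Weighting each respondent by the inverse class response rate inflates each class back to its sampled size, so the class weight is n_sampled:
  0–15 yr: 120 × 1500 = 180,000
  16–17 yr: 160 × 600 = 96,000
  18–21 yr: 200 × 400 = 80,000
  22–23 yr: 360 × 1450 = 522,000
  24+ yr: 60 × 3000 = 180,000
Adjusted estimate = 1,058,000 / 900 = 1175.56 → $1,180.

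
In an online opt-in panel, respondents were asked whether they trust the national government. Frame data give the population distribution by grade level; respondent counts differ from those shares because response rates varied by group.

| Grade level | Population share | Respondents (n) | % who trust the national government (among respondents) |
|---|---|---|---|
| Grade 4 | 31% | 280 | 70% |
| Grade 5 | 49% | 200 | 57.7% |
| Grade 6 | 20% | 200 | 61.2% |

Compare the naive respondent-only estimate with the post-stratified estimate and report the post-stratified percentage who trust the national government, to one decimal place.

62.2%

Naive respondent-only estimate (weights = respondent counts):
  (280/680)×70 + (200/680)×57.7 + (200/680)×61.2 = 63.7941%
Post-stratifying to population shares instead:
  0.31×70 + 0.49×57.7 + 0.2×61.2 = 62.213%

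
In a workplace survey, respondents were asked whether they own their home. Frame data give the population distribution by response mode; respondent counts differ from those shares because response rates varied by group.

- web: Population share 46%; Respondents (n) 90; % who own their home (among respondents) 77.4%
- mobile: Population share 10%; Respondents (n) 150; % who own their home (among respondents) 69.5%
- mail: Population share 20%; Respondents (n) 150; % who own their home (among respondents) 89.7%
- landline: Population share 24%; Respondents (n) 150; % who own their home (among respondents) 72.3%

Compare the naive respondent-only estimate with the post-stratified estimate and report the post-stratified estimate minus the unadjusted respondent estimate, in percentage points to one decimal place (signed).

Without adjustment, the pooled respondent share is:
  (90/540)×77.4 + (150/540)×69.5 + (150/540)×89.7 + (150/540)×72.3 = 77.2056%
Post-stratifying to population shares instead:
  0.46×77.4 + 0.1×69.5 + 0.2×89.7 + 0.24×72.3 = 77.846%
Difference = 77.846 − 77.2056 = 0.6404 pp.

+0.6 percentage points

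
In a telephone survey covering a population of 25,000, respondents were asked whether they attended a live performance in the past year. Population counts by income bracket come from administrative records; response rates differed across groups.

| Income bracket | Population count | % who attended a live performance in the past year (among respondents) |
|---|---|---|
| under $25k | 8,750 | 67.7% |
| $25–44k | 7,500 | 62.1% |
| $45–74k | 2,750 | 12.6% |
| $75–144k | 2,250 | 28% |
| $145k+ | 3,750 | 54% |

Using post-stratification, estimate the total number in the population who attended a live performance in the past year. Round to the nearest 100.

Apply each group's respondent rate to its population count:
  under $25k: 8,750 × 67.7% = 5923.75
  $25–44k: 7,500 × 62.1% = 4657.5
  $45–74k: 2,750 × 12.6% = 346.5
  $75–144k: 2,250 × 28% = 630
  $145k+: 3,750 × 54% = 2025
Estimated total = 13582.8 → 13,600.

13,600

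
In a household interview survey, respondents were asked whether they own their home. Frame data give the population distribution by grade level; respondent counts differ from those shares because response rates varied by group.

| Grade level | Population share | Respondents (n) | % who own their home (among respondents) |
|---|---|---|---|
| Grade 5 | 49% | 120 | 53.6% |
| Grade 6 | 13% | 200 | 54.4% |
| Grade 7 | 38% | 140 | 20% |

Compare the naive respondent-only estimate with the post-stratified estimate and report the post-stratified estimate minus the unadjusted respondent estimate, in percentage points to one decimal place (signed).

-2.8 percentage points

Without adjustment, the pooled respondent share is:
  (120/460)×53.6 + (200/460)×54.4 + (140/460)×20 = 43.7217%
Post-stratifying to population shares instead:
  0.49×53.6 + 0.13×54.4 + 0.38×20 = 40.936%
Difference = 40.936 − 43.7217 = -2.7857 pp.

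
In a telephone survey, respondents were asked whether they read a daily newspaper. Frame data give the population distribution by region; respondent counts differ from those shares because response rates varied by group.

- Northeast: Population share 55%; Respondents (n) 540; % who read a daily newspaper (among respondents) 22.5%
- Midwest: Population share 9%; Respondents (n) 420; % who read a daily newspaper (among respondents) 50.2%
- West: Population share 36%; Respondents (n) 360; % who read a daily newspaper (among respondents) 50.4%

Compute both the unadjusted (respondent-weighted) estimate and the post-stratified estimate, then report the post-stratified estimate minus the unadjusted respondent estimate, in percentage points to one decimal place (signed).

-3.9 percentage points

Without adjustment, the pooled respondent share is:
  (540/1320)×22.5 + (420/1320)×50.2 + (360/1320)×50.4 = 38.9227%
Reweighting by population region shares:
  0.55×22.5 + 0.09×50.2 + 0.36×50.4 = 35.037%
Difference = 35.037 − 38.9227 = -3.8857 pp.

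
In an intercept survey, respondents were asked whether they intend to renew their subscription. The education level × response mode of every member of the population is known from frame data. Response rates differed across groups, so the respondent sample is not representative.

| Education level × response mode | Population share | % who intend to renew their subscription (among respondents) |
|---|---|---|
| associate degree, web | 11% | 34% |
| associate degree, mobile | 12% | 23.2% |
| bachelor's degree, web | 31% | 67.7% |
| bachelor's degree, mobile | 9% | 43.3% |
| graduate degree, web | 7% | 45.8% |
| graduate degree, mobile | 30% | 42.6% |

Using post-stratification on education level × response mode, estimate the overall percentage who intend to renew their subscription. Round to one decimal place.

47.4%

Reweight to the known education level × response mode distribution:
  associate degree, web: 0.11 × 34 = 3.74
  associate degree, mobile: 0.12 × 23.2 = 2.784
  bachelor's degree, web: 0.31 × 67.7 = 20.987
  bachelor's degree, mobile: 0.09 × 43.3 = 3.897
  graduate degree, web: 0.07 × 45.8 = 3.206
  graduate degree, mobile: 0.3 × 42.6 = 12.78
Post-stratified estimate = 47.394 → 47.4%.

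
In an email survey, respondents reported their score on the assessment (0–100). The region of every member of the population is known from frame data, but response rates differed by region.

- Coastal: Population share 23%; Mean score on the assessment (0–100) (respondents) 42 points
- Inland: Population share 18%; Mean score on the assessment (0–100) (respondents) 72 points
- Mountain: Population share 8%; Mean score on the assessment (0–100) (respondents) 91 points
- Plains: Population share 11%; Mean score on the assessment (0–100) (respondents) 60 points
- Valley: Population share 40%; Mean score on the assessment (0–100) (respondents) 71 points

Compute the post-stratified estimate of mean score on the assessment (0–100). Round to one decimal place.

64.9

Post-stratification weights by population share, not respondent share:
  Coastal: 0.23 × 42 = 9.66
  Inland: 0.18 × 72 = 12.96
  Mountain: 0.08 × 91 = 7.28
  Plains: 0.11 × 60 = 6.6
  Valley: 0.4 × 71 = 28.4
Post-stratified estimate = 64.9 → 64.9.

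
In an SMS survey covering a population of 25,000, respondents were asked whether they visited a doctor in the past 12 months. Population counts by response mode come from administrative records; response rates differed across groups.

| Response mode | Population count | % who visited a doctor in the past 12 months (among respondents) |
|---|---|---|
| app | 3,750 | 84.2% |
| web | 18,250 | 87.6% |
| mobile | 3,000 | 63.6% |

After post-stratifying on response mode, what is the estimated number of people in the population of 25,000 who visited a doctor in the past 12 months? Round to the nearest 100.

21,100

Estimated count per cell = population count × respondent percentage:
  app: 3,750 × 84.2% = 3157.5
  web: 18,250 × 87.6% = 15,987
  mobile: 3,000 × 63.6% = 1908
Estimated total = 21052.5 → 21,100.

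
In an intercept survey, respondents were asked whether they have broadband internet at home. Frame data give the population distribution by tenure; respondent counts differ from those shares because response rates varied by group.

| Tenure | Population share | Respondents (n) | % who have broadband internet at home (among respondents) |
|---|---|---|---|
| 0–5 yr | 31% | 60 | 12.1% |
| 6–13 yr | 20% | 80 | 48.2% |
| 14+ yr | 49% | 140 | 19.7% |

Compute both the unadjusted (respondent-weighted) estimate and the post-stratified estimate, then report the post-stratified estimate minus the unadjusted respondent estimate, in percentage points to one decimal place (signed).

Unadjusted (pooled respondent) estimate weights by respondent counts:
  (60/280)×12.1 + (80/280)×48.2 + (140/280)×19.7 = 26.2143%
Reweighting by population tenure shares:
  0.31×12.1 + 0.2×48.2 + 0.49×19.7 = 23.044%
Difference = 23.044 − 26.2143 = -3.1703 pp.

-3.2 percentage points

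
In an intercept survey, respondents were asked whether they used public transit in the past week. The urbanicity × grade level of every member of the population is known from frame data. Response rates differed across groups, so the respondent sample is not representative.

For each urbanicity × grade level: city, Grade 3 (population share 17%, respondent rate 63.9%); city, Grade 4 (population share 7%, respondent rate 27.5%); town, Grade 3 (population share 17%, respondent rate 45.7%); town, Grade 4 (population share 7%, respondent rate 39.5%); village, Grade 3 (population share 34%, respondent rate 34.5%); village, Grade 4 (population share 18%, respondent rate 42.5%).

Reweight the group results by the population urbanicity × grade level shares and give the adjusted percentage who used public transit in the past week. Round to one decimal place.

Weight each group's respondent value by its population share:
  city, Grade 3: 0.17 × 63.9 = 10.863
  city, Grade 4: 0.07 × 27.5 = 1.925
  town, Grade 3: 0.17 × 45.7 = 7.769
  town, Grade 4: 0.07 × 39.5 = 2.765
  village, Grade 3: 0.34 × 34.5 = 11.73
  village, Grade 4: 0.18 × 42.5 = 7.65
Post-stratified estimate = 42.702 → 42.7%.

42.7%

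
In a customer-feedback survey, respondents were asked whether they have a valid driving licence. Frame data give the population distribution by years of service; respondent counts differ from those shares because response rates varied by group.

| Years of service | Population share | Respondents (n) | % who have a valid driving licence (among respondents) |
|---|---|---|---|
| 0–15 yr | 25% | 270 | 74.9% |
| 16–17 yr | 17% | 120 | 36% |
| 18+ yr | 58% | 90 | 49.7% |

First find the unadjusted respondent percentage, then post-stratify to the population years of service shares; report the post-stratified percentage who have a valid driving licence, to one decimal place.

53.7%

Without adjustment, the pooled respondent share is:
  (270/480)×74.9 + (120/480)×36 + (90/480)×49.7 = 60.45%
Post-stratifying to population shares instead:
  0.25×74.9 + 0.17×36 + 0.58×49.7 = 53.671%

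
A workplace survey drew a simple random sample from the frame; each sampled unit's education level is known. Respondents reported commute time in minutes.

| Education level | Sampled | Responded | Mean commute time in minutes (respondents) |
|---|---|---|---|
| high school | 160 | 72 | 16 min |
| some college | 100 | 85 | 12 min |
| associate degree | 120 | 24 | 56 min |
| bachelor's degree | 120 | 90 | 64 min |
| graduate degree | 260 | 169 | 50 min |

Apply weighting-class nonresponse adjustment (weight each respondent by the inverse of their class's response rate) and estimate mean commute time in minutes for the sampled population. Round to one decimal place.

41.0

Class response rates: high school 72/160 = 45%, some college 85/100 = 85%, associate degree 24/120 = 20%, bachelor's degree 90/120 = 75%, graduate degree 169/260 = 65%.
Each respondent's weight = sampled/responded in their class; summing within a class gives n_sampled, so:
  high school: 160 × 16 = 2560
  some college: 100 × 12 = 1200
  associate degree: 120 × 56 = 6720
  bachelor's degree: 120 × 64 = 7680
  graduate degree: 260 × 50 = 13,000
Adjusted estimate = 31,160 / 760 = 41 → 41.0.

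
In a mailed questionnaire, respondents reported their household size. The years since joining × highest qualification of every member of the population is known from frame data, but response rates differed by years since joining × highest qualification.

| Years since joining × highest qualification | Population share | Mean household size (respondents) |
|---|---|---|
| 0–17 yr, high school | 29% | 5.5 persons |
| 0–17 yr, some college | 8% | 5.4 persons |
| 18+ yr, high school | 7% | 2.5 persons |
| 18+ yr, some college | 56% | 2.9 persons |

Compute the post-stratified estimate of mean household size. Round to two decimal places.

3.83

Weight each group's respondent value by its population share:
  0–17 yr, high school: 0.29 × 5.5 = 1.595
  0–17 yr, some college: 0.08 × 5.4 = 0.432
  18+ yr, high school: 0.07 × 2.5 = 0.175
  18+ yr, some college: 0.56 × 2.9 = 1.624
Post-stratified estimate = 3.826 → 3.83.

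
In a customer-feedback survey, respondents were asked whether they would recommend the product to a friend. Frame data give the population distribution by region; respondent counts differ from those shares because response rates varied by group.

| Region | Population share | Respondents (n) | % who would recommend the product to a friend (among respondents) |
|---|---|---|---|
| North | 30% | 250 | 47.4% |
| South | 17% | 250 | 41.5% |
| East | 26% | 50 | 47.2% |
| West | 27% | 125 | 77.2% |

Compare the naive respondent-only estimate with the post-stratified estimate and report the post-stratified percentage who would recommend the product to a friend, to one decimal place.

54.4%

Naive respondent-only estimate (weights = respondent counts):
  (250/675)×47.4 + (250/675)×41.5 + (50/675)×47.2 + (125/675)×77.2 = 50.7185%
Reweighting by population region shares:
  0.3×47.4 + 0.17×41.5 + 0.26×47.2 + 0.27×77.2 = 54.391%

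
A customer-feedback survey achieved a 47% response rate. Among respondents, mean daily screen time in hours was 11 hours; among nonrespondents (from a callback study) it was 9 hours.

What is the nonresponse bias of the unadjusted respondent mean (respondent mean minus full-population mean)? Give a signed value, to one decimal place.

Nonresponse fraction = 1 − 0.47 = 0.53.
Bias = (nonresponse fraction) × (respondent mean − nonrespondent mean)
     = 0.53 × (11 − 9) = 0.53 × 2 = 1.06.

+1.1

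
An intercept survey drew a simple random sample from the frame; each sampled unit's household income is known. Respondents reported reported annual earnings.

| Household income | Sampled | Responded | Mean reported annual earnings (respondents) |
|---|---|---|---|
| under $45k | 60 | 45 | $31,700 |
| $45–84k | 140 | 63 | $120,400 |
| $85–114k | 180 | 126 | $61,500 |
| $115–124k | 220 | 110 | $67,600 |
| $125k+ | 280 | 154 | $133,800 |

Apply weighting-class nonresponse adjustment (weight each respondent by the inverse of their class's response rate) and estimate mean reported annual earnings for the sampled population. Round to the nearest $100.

$93,400

Response rates by class: under $45k 45/60 = 75%, $45–84k 63/140 = 45%, $85–114k 126/180 = 70%, $115–124k 110/220 = 50%, $125k+ 154/280 = 55%.
Inverse-response-rate weighting restores each class to its sampled count, so class totals weight by n_sampled:
  under $45k: 60 × 31,700 = 1,902,000
  $45–84k: 140 × 120,400 = 16,856,000
  $85–114k: 180 × 61,500 = 11,070,000
  $115–124k: 220 × 67,600 = 14,872,000
  $125k+: 280 × 133,800 = 37,464,000
Adjusted estimate = 82,164,000 / 880 = 93368.2 → $93,400.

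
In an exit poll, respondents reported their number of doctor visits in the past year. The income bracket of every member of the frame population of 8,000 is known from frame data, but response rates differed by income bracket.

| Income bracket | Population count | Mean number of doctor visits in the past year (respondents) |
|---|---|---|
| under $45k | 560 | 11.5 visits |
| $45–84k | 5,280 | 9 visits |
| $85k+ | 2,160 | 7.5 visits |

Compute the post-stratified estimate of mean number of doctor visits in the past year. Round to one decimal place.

Reweight to the known income bracket distribution:
  under $45k: (560/8,000) × 11.5 = 0.805
  $45–84k: (5,280/8,000) × 9 = 5.94
  $85k+: (2,160/8,000) × 7.5 = 2.025
Post-stratified estimate = 8.77 → 8.8.

8.8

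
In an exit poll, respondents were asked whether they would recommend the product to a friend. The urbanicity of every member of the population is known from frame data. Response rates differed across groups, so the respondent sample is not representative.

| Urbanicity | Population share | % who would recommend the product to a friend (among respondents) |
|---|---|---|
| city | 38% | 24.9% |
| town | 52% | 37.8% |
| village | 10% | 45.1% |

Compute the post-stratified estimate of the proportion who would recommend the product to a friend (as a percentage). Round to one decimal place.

Each cell contributes population-share × respondent value:
  city: 0.38 × 24.9 = 9.462
  town: 0.52 × 37.8 = 19.656
  village: 0.1 × 45.1 = 4.51
Post-stratified estimate = 33.628 → 33.6%.

33.6%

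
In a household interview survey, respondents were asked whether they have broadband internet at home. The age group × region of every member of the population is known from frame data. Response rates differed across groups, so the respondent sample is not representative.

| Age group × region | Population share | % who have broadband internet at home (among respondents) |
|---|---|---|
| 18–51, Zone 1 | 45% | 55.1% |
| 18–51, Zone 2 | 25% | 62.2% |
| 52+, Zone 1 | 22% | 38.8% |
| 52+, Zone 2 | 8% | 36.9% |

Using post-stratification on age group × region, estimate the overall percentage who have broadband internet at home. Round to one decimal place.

Weight each group's respondent value by its population share:
  18–51, Zone 1: 0.45 × 55.1 = 24.795
  18–51, Zone 2: 0.25 × 62.2 = 15.55
  52+, Zone 1: 0.22 × 38.8 = 8.536
  52+, Zone 2: 0.08 × 36.9 = 2.952
Post-stratified estimate = 51.833 → 51.8%.

51.8%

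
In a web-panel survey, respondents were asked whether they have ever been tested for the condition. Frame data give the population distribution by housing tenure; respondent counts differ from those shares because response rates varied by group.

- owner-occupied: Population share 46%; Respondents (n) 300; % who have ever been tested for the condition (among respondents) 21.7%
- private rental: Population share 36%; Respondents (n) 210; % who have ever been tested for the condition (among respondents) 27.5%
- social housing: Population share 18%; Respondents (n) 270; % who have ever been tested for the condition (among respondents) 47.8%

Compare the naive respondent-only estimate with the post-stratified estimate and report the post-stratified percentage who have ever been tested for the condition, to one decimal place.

28.5%

Without adjustment, the pooled respondent share is:
  (300/780)×21.7 + (210/780)×27.5 + (270/780)×47.8 = 32.2962%
Post-stratified estimate weights by population shares:
  0.46×21.7 + 0.36×27.5 + 0.18×47.8 = 28.486%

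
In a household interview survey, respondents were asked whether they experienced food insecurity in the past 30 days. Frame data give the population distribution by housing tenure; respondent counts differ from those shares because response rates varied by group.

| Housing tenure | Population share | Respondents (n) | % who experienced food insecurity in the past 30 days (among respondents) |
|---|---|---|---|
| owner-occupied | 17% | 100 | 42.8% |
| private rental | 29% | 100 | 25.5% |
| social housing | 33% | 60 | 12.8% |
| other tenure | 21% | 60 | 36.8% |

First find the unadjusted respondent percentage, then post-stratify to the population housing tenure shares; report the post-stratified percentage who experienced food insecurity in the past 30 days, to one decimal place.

26.6%

Without adjustment, the pooled respondent share is:
  (100/320)×42.8 + (100/320)×25.5 + (60/320)×12.8 + (60/320)×36.8 = 30.6438%
Post-stratified estimate weights by population shares:
  0.17×42.8 + 0.29×25.5 + 0.33×12.8 + 0.21×36.8 = 26.623%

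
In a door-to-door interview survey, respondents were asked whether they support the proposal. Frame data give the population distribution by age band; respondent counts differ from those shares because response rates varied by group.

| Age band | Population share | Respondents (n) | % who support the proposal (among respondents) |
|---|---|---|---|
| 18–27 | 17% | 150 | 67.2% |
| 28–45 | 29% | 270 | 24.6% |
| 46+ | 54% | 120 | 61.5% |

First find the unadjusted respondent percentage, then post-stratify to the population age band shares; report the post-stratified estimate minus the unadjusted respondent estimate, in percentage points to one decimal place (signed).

+7.1 percentage points

Naive respondent-only estimate (weights = respondent counts):
  (150/540)×67.2 + (270/540)×24.6 + (120/540)×61.5 = 44.6333%
Post-stratified estimate weights by population shares:
  0.17×67.2 + 0.29×24.6 + 0.54×61.5 = 51.768%
Difference = 51.768 − 44.6333 = 7.1347 pp.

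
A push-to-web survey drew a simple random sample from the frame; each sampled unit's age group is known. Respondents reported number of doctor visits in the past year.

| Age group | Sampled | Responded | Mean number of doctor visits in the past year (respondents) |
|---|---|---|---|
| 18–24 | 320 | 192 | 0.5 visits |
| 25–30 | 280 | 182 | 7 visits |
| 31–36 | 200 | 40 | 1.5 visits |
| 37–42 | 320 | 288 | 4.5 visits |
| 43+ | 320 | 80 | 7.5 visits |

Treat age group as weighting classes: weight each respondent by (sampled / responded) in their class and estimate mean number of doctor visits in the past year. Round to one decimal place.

Response rates by class: 18–24 192/320 = 60%, 25–30 182/280 = 65%, 31–36 40/200 = 20%, 37–42 288/320 = 90%, 43+ 80/320 = 25%.
Weighting each respondent by the inverse class response rate inflates each class back to its sampled size, so the class weight is n_sampled:
  18–24: 320 × 0.5 = 160
  25–30: 280 × 7 = 1960
  31–36: 200 × 1.5 = 300
  37–42: 320 × 4.5 = 1440
  43+: 320 × 7.5 = 2400
Adjusted estimate = 6260 / 1,440 = 4.34722 → 4.3.

4.3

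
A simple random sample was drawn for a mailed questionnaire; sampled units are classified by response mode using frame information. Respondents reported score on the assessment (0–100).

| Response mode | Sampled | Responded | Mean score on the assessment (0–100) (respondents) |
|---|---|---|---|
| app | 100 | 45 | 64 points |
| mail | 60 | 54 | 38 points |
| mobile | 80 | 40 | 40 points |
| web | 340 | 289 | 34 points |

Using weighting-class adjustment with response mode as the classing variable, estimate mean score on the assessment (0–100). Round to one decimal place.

Class response rates: app 45/100 = 45%, mail 54/60 = 90%, mobile 40/80 = 50%, web 289/340 = 85%.
Inverse-response-rate weighting restores each class to its sampled count, so class totals weight by n_sampled:
  app: 100 × 64 = 6400
  mail: 60 × 38 = 2280
  mobile: 80 × 40 = 3200
  web: 340 × 34 = 11,560
Adjusted estimate = 23,440 / 580 = 40.4138 → 40.4.

40.4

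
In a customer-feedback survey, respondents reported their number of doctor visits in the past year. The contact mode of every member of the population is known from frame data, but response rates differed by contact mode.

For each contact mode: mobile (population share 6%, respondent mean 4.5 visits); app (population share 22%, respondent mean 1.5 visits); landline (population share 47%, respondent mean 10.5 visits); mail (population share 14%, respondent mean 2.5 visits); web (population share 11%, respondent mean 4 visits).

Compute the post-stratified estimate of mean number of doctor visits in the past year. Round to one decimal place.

Reweight to the known contact mode distribution:
  mobile: 0.06 × 4.5 = 0.27
  app: 0.22 × 1.5 = 0.33
  landline: 0.47 × 10.5 = 4.935
  mail: 0.14 × 2.5 = 0.35
  web: 0.11 × 4 = 0.44
Post-stratified estimate = 6.325 → 6.3.

6.3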